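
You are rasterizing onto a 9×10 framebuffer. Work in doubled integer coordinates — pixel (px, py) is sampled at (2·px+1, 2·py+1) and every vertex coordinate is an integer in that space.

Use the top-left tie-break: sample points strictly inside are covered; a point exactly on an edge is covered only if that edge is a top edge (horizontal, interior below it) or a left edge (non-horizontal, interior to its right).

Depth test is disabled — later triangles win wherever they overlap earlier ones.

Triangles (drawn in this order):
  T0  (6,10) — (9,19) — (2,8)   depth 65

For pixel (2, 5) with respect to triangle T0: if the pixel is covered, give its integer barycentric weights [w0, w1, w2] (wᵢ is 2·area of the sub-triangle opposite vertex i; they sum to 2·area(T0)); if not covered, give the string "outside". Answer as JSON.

T0:
  2·area = 30
  edge (6, 10)→(9, 19): d=(3,9) right/bottom  bias=-1
  edge (9, 19)→(2, 8): d=(-7,-11) top-left  bias=+0
  edge (2, 8)→(6, 10): d=(4,2) right/bottom  bias=-1
    (1,0)@(3, 1): e=[0,60,-30] → .  [on edge]
    (2,3)@(5, 7): e=[0,40,-10] → .  [on edge]
    (1,4)@(3, 9): e=[24,4,2] → X
    (2,4)@(5, 9): e=[6,26,-2] → .
    (1,5)@(3, 11): e=[30,-10,10] → .
    (2,5)@(5, 11): e=[12,12,6] → X
    (3,5)@(7, 11): e=[-6,34,2] → .
    (2,6)@(5, 13): e=[18,-2,14] → .
    (3,6)@(7, 13): e=[0,20,10] → .  [on edge]
    (3,7)@(7, 15): e=[6,6,18] → X
    (4,7)@(9, 15): e=[-12,28,14] → .
    (3,8)@(7, 17): e=[12,-8,26] → .
    (4,9)@(9, 19): e=[0,0,30] → .  [on edge]
  covered (3 px):
    . . . . . . . . .
    . . . . . . . . .
    . . . . . . . . .
    . . . . . . . . .
    . X . . . . . . .
    . . X . . . . . .
    . . . . . . . . .
    . . . X . . . . .
    . . . . . . . . .
    . . . . . . . . .

Answer: [12,6,12]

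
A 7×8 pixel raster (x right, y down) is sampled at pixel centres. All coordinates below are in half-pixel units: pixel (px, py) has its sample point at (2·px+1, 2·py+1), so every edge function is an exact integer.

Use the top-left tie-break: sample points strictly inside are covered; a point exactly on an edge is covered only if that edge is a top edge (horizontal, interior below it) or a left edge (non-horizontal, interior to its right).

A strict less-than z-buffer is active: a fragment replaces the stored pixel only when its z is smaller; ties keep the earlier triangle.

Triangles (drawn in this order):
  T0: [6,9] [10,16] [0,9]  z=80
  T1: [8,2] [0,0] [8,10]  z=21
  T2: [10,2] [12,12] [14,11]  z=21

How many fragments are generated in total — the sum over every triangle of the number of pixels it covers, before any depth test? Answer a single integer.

T0:
  2·area = 42
  edge (6, 9)→(10, 16): d=(4,7) right/bottom  bias=-1
  edge (10, 16)→(0, 9): d=(-10,-7) top-left  bias=+0
  edge (0, 9)→(6, 9): d=(6,0) top-left  bias=+0
    (0,4)@(1, 9): e=[35,7,0] → █  [on edge]
    (1,4)@(3, 9): e=[21,21,0] → █  [on edge]
    (2,4)@(5, 9): e=[7,35,0] → █  [on edge]
    (3,4)@(7, 9): e=[-7,49,0] → ·  [on edge]
    (4,4)@(9, 9): e=[-21,63,0] → ·  [on edge]
    (5,4)@(11, 9): e=[-35,77,0] → ·  [on edge]
    (6,4)@(13, 9): e=[-49,91,0] → ·  [on edge]
    (0,5)@(1, 11): e=[43,-13,12] → ·
    (1,5)@(3, 11): e=[29,1,12] → █
    (3,5)@(7, 11): e=[1,29,12] → █
    (4,5)@(9, 11): e=[-13,43,12] → ·
    (1,6)@(3, 13): e=[37,-19,24] → ·
  covered (8 px):
    · · · · · · ·
    · · · · · · ·
    · · · · · · ·
    · · · · · · ·
    █ █ █ · · · ·
    · █ █ █ · · ·
    · · · █ · · ·
    · · · · █ · ·
T1:
  2·area = 64  (B↔C swapped to make it positive)
  edge (8, 2)→(8, 10): d=(0,8) right/bottom  bias=-1
  edge (8, 10)→(0, 0): d=(-8,-10) top-left  bias=+0
  edge (0, 0)→(8, 2): d=(8,2) right/bottom  bias=-1
    (0,0)@(1, 1): e=[56,2,6] → █
    (1,0)@(3, 1): e=[40,22,2] → █
    (2,0)@(5, 1): e=[24,42,-2] → ·
    (0,1)@(1, 3): e=[56,-14,22] → ·
    (1,1)@(3, 3): e=[40,6,18] → █
    (2,1)@(5, 3): e=[24,26,14] → █
    (3,1)@(7, 3): e=[8,46,10] → █
    (4,1)@(9, 3): e=[-8,66,6] → ·
    (1,2)@(3, 5): e=[40,-10,34] → ·
    (2,2)@(5, 5): e=[24,10,30] → █
    (4,2)@(9, 5): e=[-8,50,22] → ·
    (2,3)@(5, 7): e=[24,-6,46] → ·
  covered (8 px):
    █ █ · · · · ·
    · █ █ █ · · ·
    · · █ █ · · ·
    · · · █ · · ·
    · · · · · · ·
    · · · · · · ·
    · · · · · · ·
    · · · · · · ·
T2:
  2·area = 22  (B↔C swapped to make it positive)
  edge (10, 2)→(14, 11): d=(4,9) right/bottom  bias=-1
  edge (14, 11)→(12, 12): d=(-2,1) right/bottom  bias=-1
  edge (12, 12)→(10, 2): d=(-2,-10) top-left  bias=+0
    (5,2)@(11, 5): e=[3,15,4] → █
    (6,2)@(13, 5): e=[-15,13,24] → ·
    (5,3)@(11, 7): e=[11,11,0] → █  [on edge]
    (6,3)@(13, 7): e=[-7,9,20] → ·
    (5,4)@(11, 9): e=[19,7,-4] → ·
    (6,4)@(13, 9): e=[1,5,16] → █
    (6,5)@(13, 11): e=[9,1,12] → █
    (6,6)@(13, 13): e=[17,-3,8] → ·
  covered (4 px):
    · · · · · · ·
    · · · · · · ·
    · · · · · █ ·
    · · · · · █ ·
    · · · · · · █
    · · · · · · █
    · · · · · · ·
    · · · · · · ·

Answer: 20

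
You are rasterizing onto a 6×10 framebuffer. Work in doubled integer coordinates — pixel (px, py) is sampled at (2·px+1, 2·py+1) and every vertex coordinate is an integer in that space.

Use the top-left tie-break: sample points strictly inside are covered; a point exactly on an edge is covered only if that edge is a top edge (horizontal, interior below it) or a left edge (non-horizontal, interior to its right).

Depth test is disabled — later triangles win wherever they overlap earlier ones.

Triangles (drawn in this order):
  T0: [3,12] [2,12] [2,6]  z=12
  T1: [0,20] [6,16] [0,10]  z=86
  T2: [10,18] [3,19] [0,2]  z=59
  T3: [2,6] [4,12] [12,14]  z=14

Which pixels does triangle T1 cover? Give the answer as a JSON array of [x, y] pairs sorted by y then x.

T0:
  2·area = 6
  edge (3, 12)→(2, 12): d=(-1,0) right/bottom  bias=-1
  edge (2, 12)→(2, 6): d=(0,-6) top-left  bias=+0
  edge (2, 6)→(3, 12): d=(1,6) right/bottom  bias=-1
  covered (0 px):
    · · · · · ·
    · · · · · ·
    · · · · · ·
    · · · · · ·
    · · · · · ·
    · · · · · ·
    · · · · · ·
    · · · · · ·
    · · · · · ·
    · · · · · ·
T1:
  2·area = 60  (B↔C swapped to make it positive)
  edge (0, 20)→(0, 10): d=(0,-10) top-left  bias=+0
  edge (0, 10)→(6, 16): d=(6,6) right/bottom  bias=-1
  edge (6, 16)→(0, 20): d=(-6,4) right/bottom  bias=-1
    (0,5)@(1, 11): e=[10,0,50] → ·  [on edge]
    (0,6)@(1, 13): e=[10,12,38] → #
    (1,6)@(3, 13): e=[30,0,30] → ·  [on edge]
    (0,7)@(1, 15): e=[10,24,26] → #
    (1,7)@(3, 15): e=[30,12,18] → #
    (2,7)@(5, 15): e=[50,0,10] → ·  [on edge]
    (0,8)@(1, 17): e=[10,36,14] → #
    (2,8)@(5, 17): e=[50,12,-2] → ·
    (3,8)@(7, 17): e=[70,0,-10] → ·  [on edge]
    (0,9)@(1, 19): e=[10,48,2] → #
    (1,9)@(3, 19): e=[30,36,-6] → ·
    (4,9)@(9, 19): e=[90,0,-30] → ·  [on edge]
  covered (6 px):
    · · · · · ·
    · · · · · ·
    · · · · · ·
    · · · · · ·
    · · · · · ·
    · · · · · ·
    # · · · · ·
    # # · · · ·
    # # · · · ·
    # · · · · ·
T2:
  2·area = 122
  edge (10, 18)→(3, 19): d=(-7,1) right/bottom  bias=-1
  edge (3, 19)→(0, 2): d=(-3,-17) top-left  bias=+0
  edge (0, 2)→(10, 18): d=(10,16) right/bottom  bias=-1
    (0,2)@(1, 5): e=[100,8,14] → #
    (1,2)@(3, 5): e=[98,42,-18] → ·
    (0,3)@(1, 7): e=[86,2,34] → #
    (1,3)@(3, 7): e=[84,36,2] → #
    (2,3)@(5, 7): e=[82,70,-30] → ·
    (0,4)@(1, 9): e=[72,-4,54] → ·
    (1,4)@(3, 9): e=[70,30,22] → #
    (2,4)@(5, 9): e=[68,64,-10] → ·
    (1,5)@(3, 11): e=[56,24,42] → #
    (2,5)@(5, 11): e=[54,58,10] → #
    (3,5)@(7, 11): e=[52,92,-22] → ·
    (1,6)@(3, 13): e=[42,18,62] → #
    (1,9)@(3, 19): e=[0,0,122] → ·  [on edge]
  covered (15 px):
    · · · · · ·
    · · · · · ·
    # · · · · ·
    # # · · · ·
    · # · · · ·
    · # # · · ·
    · # # · · ·
    · # # # · ·
    · # # # # ·
    · · · · · ·
T3:
  2·area = 44  (B↔C swapped to make it positive)
  edge (2, 6)→(12, 14): d=(10,8) right/bottom  bias=-1
  edge (12, 14)→(4, 12): d=(-8,-2) top-left  bias=+0
  edge (4, 12)→(2, 6): d=(-2,-6) top-left  bias=+0
    (0,1)@(1, 3): e=[-22,66,0] → ·  [on edge]
    (1,3)@(3, 7): e=[2,38,4] → #
    (2,3)@(5, 7): e=[-14,42,16] → ·
    (1,4)@(3, 9): e=[22,22,0] → #  [on edge]
    (2,4)@(5, 9): e=[6,26,12] → #
    (3,4)@(7, 9): e=[-10,30,24] → ·
    (1,5)@(3, 11): e=[42,6,-4] → ·
    (2,5)@(5, 11): e=[26,10,8] → #
    (3,5)@(7, 11): e=[10,14,20] → #
    (4,5)@(9, 11): e=[-6,18,32] → ·
    (2,6)@(5, 13): e=[46,-6,4] → ·
    (3,6)@(7, 13): e=[30,-2,16] → ·
    (2,7)@(5, 15): e=[66,-22,0] → ·  [on edge]
  covered (6 px):
    · · · · · ·
    · · · · · ·
    · · · · · ·
    · # · · · ·
    · # # · · ·
    · · # # · ·
    · · · · # ·
    · · · · · ·
    · · · · · ·
    · · · · · ·

Result: [[0,6],[0,7],[1,7],[0,8],[1,8],[0,9]]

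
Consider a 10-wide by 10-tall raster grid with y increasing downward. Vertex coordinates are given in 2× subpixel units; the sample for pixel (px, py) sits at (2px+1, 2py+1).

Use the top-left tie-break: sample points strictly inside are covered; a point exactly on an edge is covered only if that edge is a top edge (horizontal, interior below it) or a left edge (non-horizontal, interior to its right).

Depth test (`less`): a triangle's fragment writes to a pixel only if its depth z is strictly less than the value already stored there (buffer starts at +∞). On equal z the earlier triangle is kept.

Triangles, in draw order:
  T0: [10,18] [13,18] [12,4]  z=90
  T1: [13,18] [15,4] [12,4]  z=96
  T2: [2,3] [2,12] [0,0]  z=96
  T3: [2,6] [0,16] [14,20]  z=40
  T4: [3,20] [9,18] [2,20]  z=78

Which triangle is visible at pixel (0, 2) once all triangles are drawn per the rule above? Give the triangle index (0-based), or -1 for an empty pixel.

T0:
  2·area = 42  (B↔C swapped to make it positive)
  edge (10, 18)→(12, 4): d=(2,-14) top-left  bias=+0
  edge (12, 4)→(13, 18): d=(1,14) right/bottom  bias=-1
  edge (13, 18)→(10, 18): d=(-3,0) right/bottom  bias=-1
    (5,5)@(11, 11): e=[0,21,21] → █  [on edge]
    (6,5)@(13, 11): e=[28,-7,21] → ·
    (5,6)@(11, 13): e=[4,23,15] → █
    (6,6)@(13, 13): e=[32,-5,15] → ·
    (5,7)@(11, 15): e=[8,25,9] → █
    (6,7)@(13, 15): e=[36,-3,9] → ·
    (5,8)@(11, 17): e=[12,27,3] → █
    (6,8)@(13, 17): e=[40,-1,3] → ·
    (5,9)@(11, 19): e=[16,29,-3] → ·
  covered (4 px):
    · · · · · · · · · ·
    · · · · · · · · · ·
    · · · · · · · · · ·
    · · · · · · · · · ·
    · · · · · · · · · ·
    · · · · · █ · · · ·
    · · · · · █ · · · ·
    · · · · · █ · · · ·
    · · · · · █ · · · ·
    · · · · · · · · · ·
T1:
  2·area = 42  (B↔C swapped to make it positive)
  edge (13, 18)→(12, 4): d=(-1,-14) top-left  bias=+0
  edge (12, 4)→(15, 4): d=(3,0) top-left  bias=+0
  edge (15, 4)→(13, 18): d=(-2,14) right/bottom  bias=-1
    (6,2)@(13, 5): e=[13,3,26] → █
    (7,2)@(15, 5): e=[41,3,-2] → ·
    (6,3)@(13, 7): e=[11,9,22] → █
    (7,3)@(15, 7): e=[39,9,-6] → ·
    (6,4)@(13, 9): e=[9,15,18] → █
    (7,4)@(15, 9): e=[37,15,-10] → ·
    (6,5)@(13, 11): e=[7,21,14] → █
    (7,5)@(15, 11): e=[35,21,-14] → ·
    (6,6)@(13, 13): e=[5,27,10] → █
    (7,6)@(15, 13): e=[33,27,-18] → ·
    (6,7)@(13, 15): e=[3,33,6] → █
    (7,7)@(15, 15): e=[31,33,-22] → ·
  covered (7 px):
    · · · · · · · · · ·
    · · · · · · · · · ·
    · · · · · · █ · · ·
    · · · · · · █ · · ·
    · · · · · · █ · · ·
    · · · · · · █ · · ·
    · · · · · · █ · · ·
    · · · · · · █ · · ·
    · · · · · · █ · · ·
    · · · · · · · · · ·
T2:
  2·area = 18
  edge (2, 3)→(2, 12): d=(0,9) right/bottom  bias=-1
  edge (2, 12)→(0, 0): d=(-2,-12) top-left  bias=+0
  edge (0, 0)→(2, 3): d=(2,3) right/bottom  bias=-1
    (0,1)@(1, 3): e=[9,6,3] → █
    (1,1)@(3, 3): e=[-9,30,-3] → ·
    (0,2)@(1, 5): e=[9,2,7] → █
    (1,2)@(3, 5): e=[-9,26,1] → ·
    (0,3)@(1, 7): e=[9,-2,11] → ·
  covered (2 px):
    · · · · · · · · · ·
    █ · · · · · · · · ·
    █ · · · · · · · · ·
    · · · · · · · · · ·
    · · · · · · · · · ·
    · · · · · · · · · ·
    · · · · · · · · · ·
    · · · · · · · · · ·
    · · · · · · · · · ·
    · · · · · · · · · ·
T3:
  2·area = 148  (B↔C swapped to make it positive)
  edge (2, 6)→(14, 20): d=(12,14) right/bottom  bias=-1
  edge (14, 20)→(0, 16): d=(-14,-4) top-left  bias=+0
  edge (0, 16)→(2, 6): d=(2,-10) top-left  bias=+0
    (1,0)@(3, 1): e=[-74,222,0] → ·  [on edge]
    (1,4)@(3, 9): e=[22,110,16] → █
    (2,4)@(5, 9): e=[-6,118,36] → ·
    (0,5)@(1, 11): e=[74,74,0] → █  [on edge]
    (2,5)@(5, 11): e=[18,90,40] → █
    (3,5)@(7, 11): e=[-10,98,60] → ·
    (0,6)@(1, 13): e=[98,46,4] → █
    (3,6)@(7, 13): e=[14,70,64] → █
    (4,6)@(9, 13): e=[-14,78,84] → ·
    (0,7)@(1, 15): e=[122,18,8] → █
    (4,7)@(9, 15): e=[10,50,88] → █
    (5,7)@(11, 15): e=[-18,58,108] → ·
  covered (19 px):
    · · · · · · · · · ·
    · · · · · · · · · ·
    · · · · · · · · · ·
    · · · · · · · · · ·
    · █ · · · · · · · ·
    █ █ █ · · · · · · ·
    █ █ █ █ · · · · · ·
    █ █ █ █ █ · · · · ·
    · · █ █ █ █ · · · ·
    · · · · · █ █ · · ·
T4:
  2·area = 2  (B↔C swapped to make it positive)
  edge (3, 20)→(2, 20): d=(-1,0) right/bottom  bias=-1
  edge (2, 20)→(9, 18): d=(7,-2) top-left  bias=+0
  edge (9, 18)→(3, 20): d=(-6,2) right/bottom  bias=-1
  covered (0 px):
    · · · · · · · · · ·
    · · · · · · · · · ·
    · · · · · · · · · ·
    · · · · · · · · · ·
    · · · · · · · · · ·
    · · · · · · · · · ·
    · · · · · · · · · ·
    · · · · · · · · · ·
    · · · · · · · · · ·
    · · · · · · · · · ·

Z-buffer (winner per pixel, '.' = empty):
  . . . . . . . . . .
  2 . . . . . . . . .
  2 . . . . . 1 . . .
  . . . . . . 1 . . .
  . 3 . . . . 1 . . .
  3 3 3 . . 0 1 . . .
  3 3 3 3 . 0 1 . . .
  3 3 3 3 3 0 1 . . .
  . . 3 3 3 3 1 . . .
  . . . . . 3 3 . . .

Final: 2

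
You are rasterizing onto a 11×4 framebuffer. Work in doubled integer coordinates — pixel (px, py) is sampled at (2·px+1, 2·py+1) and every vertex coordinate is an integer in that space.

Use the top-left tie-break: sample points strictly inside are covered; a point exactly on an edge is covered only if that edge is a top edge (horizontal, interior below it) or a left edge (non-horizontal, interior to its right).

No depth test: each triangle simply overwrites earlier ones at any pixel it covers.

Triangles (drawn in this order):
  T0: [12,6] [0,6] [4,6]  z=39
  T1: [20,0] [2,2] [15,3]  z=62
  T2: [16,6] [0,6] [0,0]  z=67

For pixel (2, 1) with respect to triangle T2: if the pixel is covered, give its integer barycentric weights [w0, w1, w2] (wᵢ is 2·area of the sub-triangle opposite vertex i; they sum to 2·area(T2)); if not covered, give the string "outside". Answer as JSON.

T0:
  degenerate (2·area = 0) — covers nothing
T1:
  2·area = 44  (B↔C swapped to make it positive)
  edge (20, 0)→(15, 3): d=(-5,3) right/bottom  bias=-1
  edge (15, 3)→(2, 2): d=(-13,-1) top-left  bias=+0
  edge (2, 2)→(20, 0): d=(18,-2) top-left  bias=+0
    (5,0)@(11, 1): e=[22,22,0] → X  [on edge]
    (6,0)@(13, 1): e=[16,24,4] → X
    (7,0)@(15, 1): e=[10,26,8] → X
    (8,0)@(17, 1): e=[4,28,12] → X
    (9,0)@(19, 1): e=[-2,30,16] → .
    (5,1)@(11, 3): e=[12,-4,36] → .
    (6,1)@(13, 3): e=[6,-2,40] → .
    (7,1)@(15, 3): e=[0,0,44] → .  [on edge]
    (8,1)@(17, 3): e=[-6,2,48] → .
  covered (4 px):
    . . . . . X X X X . .
    . . . . . . . . . . .
    . . . . . . . . . . .
    . . . . . . . . . . .
T2:
  2·area = 96
  edge (16, 6)→(0, 6): d=(-16,0) right/bottom  bias=-1
  edge (0, 6)→(0, 0): d=(0,-6) top-left  bias=+0
  edge (0, 0)→(16, 6): d=(16,6) right/bottom  bias=-1
    (0,0)@(1, 1): e=[80,6,10] → X
    (1,0)@(3, 1): e=[80,18,-2] → .
    (0,1)@(1, 3): e=[48,6,42] → X
    (1,1)@(3, 3): e=[48,18,30] → X
    (2,1)@(5, 3): e=[48,30,18] → X
    (3,1)@(7, 3): e=[48,42,6] → X
    (4,1)@(9, 3): e=[48,54,-6] → .
    (0,2)@(1, 5): e=[16,6,74] → X
    (4,2)@(9, 5): e=[16,54,26] → X
    (5,2)@(11, 5): e=[16,66,14] → X
    (6,2)@(13, 5): e=[16,78,2] → X
    (7,2)@(15, 5): e=[16,90,-10] → .
  covered (12 px):
    X . . . . . . . . . .
    X X X X . . . . . . .
    X X X X X X X . . . .
    . . . . . . . . . . .

Answer: [30,18,48]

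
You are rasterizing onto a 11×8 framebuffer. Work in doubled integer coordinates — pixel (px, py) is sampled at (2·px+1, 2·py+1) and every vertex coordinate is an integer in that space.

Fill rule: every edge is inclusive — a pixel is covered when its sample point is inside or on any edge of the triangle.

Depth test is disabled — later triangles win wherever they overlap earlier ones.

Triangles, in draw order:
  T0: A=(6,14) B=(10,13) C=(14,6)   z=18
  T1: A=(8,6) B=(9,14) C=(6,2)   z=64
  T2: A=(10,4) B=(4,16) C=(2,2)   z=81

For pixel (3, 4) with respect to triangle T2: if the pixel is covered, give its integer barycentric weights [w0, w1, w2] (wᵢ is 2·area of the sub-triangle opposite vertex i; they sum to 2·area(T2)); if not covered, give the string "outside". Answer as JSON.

T0:
  2·area = 24  (B↔C swapped to make it positive)
  edge (6, 14)→(14, 6): d=(8,-8) inclusive
  edge (14, 6)→(10, 13): d=(-4,7) inclusive
  edge (10, 13)→(6, 14): d=(-4,1) inclusive
    (9,0)@(19, 1): e=[0,-15,39] → ·  [on edge]
    (8,1)@(17, 3): e=[0,-9,33] → ·  [on edge]
    (7,2)@(15, 5): e=[0,-3,27] → ·  [on edge]
    (6,3)@(13, 7): e=[0,3,21] → █  [on edge]
    (7,3)@(15, 7): e=[16,-11,19] → ·
    (5,4)@(11, 9): e=[0,9,15] → █  [on edge]
    (6,4)@(13, 9): e=[16,-5,13] → ·
    (4,5)@(9, 11): e=[0,15,9] → █  [on edge]
    (6,5)@(13, 11): e=[32,-13,5] → ·
    (3,6)@(7, 13): e=[0,21,3] → █  [on edge]
    (5,6)@(11, 13): e=[32,-7,-1] → ·
    (2,7)@(5, 15): e=[0,27,-3] → ·  [on edge]
  covered (6 px):
    · · · · · · · · · · ·
    · · · · · · · · · · ·
    · · · · · · · · · · ·
    · · · · · · █ · · · ·
    · · · · · █ · · · · ·
    · · · · █ █ · · · · ·
    · · · █ █ · · · · · ·
    · · · · · · · · · · ·
T1:
  2·area = 12
  edge (8, 6)→(9, 14): d=(1,8) inclusive
  edge (9, 14)→(6, 2): d=(-3,-12) inclusive
  edge (6, 2)→(8, 6): d=(2,4) inclusive
    (3,2)@(7, 5): e=[7,3,2] → █
    (4,2)@(9, 5): e=[-9,27,-6] → ·
    (3,3)@(7, 7): e=[9,-3,6] → ·
  covered (1 px):
    · · · · · · · · · · ·
    · · · · · · · · · · ·
    · · · █ · · · · · · ·
    · · · · · · · · · · ·
    · · · · · · · · · · ·
    · · · · · · · · · · ·
    · · · · · · · · · · ·
    · · · · · · · · · · ·
T2:
  2·area = 108
  edge (10, 4)→(4, 16): d=(-6,12) inclusive
  edge (4, 16)→(2, 2): d=(-2,-14) inclusive
  edge (2, 2)→(10, 4): d=(8,2) inclusive
    (1,1)@(3, 3): e=[90,12,6] → █
    (2,1)@(5, 3): e=[66,40,2] → █
    (3,1)@(7, 3): e=[42,68,-2] → ·
    (1,2)@(3, 5): e=[78,8,22] → █
    (3,2)@(7, 5): e=[30,64,14] → █
    (4,2)@(9, 5): e=[6,92,10] → █
    (5,2)@(11, 5): e=[-18,120,6] → ·
    (1,3)@(3, 7): e=[66,4,38] → █
    (4,3)@(9, 7): e=[-6,88,26] → ·
    (1,4)@(3, 9): e=[54,0,54] → █  [on edge]
    (4,4)@(9, 9): e=[-18,84,42] → ·
    (1,5)@(3, 11): e=[42,-4,70] → ·
  covered (14 px):
    · · · · · · · · · · ·
    · █ █ · · · · · · · ·
    · █ █ █ █ · · · · · ·
    · █ █ █ · · · · · · ·
    · █ █ █ · · · · · · ·
    · · █ · · · · · · · ·
    · · █ · · · · · · · ·
    · · · · · · · · · · ·

Answer: [56,46,6]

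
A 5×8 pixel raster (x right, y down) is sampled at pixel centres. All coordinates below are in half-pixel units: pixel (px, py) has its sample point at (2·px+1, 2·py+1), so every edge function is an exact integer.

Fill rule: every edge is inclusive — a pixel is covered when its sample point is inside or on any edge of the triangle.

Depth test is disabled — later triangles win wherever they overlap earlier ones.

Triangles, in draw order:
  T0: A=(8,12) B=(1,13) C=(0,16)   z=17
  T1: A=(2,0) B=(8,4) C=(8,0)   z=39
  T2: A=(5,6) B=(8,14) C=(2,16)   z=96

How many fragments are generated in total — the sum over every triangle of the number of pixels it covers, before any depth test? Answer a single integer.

T0:
  2·area = 20  (B↔C swapped to make it positive)
  edge (8, 12)→(0, 16): d=(-8,4) inclusive
  edge (0, 16)→(1, 13): d=(1,-3) inclusive
  edge (1, 13)→(8, 12): d=(7,-1) inclusive
    (2,0)@(5, 1): e=[100,0,-80] → ·  [on edge]
    (1,3)@(3, 7): e=[60,0,-40] → ·  [on edge]
    (0,6)@(1, 13): e=[20,0,0] → █  [on edge]
    (1,6)@(3, 13): e=[12,6,2] → █
    (2,6)@(5, 13): e=[4,12,4] → █
    (3,6)@(7, 13): e=[-4,18,6] → ·
    (0,7)@(1, 15): e=[4,2,14] → █
    (1,7)@(3, 15): e=[-4,8,16] → ·
    (2,7)@(5, 15): e=[-12,14,18] → ·
  covered (4 px):
    · · · · ·
    · · · · ·
    · · · · ·
    · · · · ·
    · · · · ·
    · · · · ·
    █ █ █ · ·
    █ · · · ·
T1:
  2·area = 24  (B↔C swapped to make it positive)
  edge (2, 0)→(8, 0): d=(6,0) inclusive
  edge (8, 0)→(8, 4): d=(0,4) inclusive
  edge (8, 4)→(2, 0): d=(-6,-4) inclusive
    (2,0)@(5, 1): e=[6,12,6] → █
    (3,0)@(7, 1): e=[6,4,14] → █
    (4,0)@(9, 1): e=[6,-4,22] → ·
    (2,1)@(5, 3): e=[18,12,-6] → ·
    (3,1)@(7, 3): e=[18,4,2] → █
    (4,1)@(9, 3): e=[18,-4,10] → ·
    (3,2)@(7, 5): e=[30,4,-10] → ·
  covered (3 px):
    · · █ █ ·
    · · · █ ·
    · · · · ·
    · · · · ·
    · · · · ·
    · · · · ·
    · · · · ·
    · · · · ·
T2:
  2·area = 54
  edge (5, 6)→(8, 14): d=(3,8) inclusive
  edge (8, 14)→(2, 16): d=(-6,2) inclusive
  edge (2, 16)→(5, 6): d=(3,-10) inclusive
    (2,3)@(5, 7): e=[3,48,3] → █
    (3,3)@(7, 7): e=[-13,44,23] → ·
    (2,4)@(5, 9): e=[9,36,9] → █
    (3,4)@(7, 9): e=[-7,32,29] → ·
    (2,5)@(5, 11): e=[15,24,15] → █
    (3,5)@(7, 11): e=[-1,20,35] → ·
    (1,6)@(3, 13): e=[37,16,1] → █
    (3,6)@(7, 13): e=[5,8,41] → █
    (4,6)@(9, 13): e=[-11,4,61] → ·
    (1,7)@(3, 15): e=[43,4,7] → █
    (2,7)@(5, 15): e=[27,0,27] → █  [on edge]
    (3,7)@(7, 15): e=[11,-4,47] → ·
  covered (8 px):
    · · · · ·
    · · · · ·
    · · · · ·
    · · █ · ·
    · · █ · ·
    · · █ · ·
    · █ █ █ ·
    · █ █ · ·

Final: 15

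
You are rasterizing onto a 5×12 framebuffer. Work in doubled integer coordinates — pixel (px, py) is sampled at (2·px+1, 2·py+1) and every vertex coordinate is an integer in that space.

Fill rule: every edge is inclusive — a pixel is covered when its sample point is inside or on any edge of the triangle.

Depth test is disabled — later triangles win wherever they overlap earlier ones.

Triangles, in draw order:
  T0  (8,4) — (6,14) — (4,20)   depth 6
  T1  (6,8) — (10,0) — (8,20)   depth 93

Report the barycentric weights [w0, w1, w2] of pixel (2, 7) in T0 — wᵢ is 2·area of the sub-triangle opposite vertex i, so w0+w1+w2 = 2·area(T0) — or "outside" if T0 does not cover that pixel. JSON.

T0:
  2·area = 8
  edge (8, 4)→(6, 14): d=(-2,10) inclusive
  edge (6, 14)→(4, 20): d=(-2,6) inclusive
  edge (4, 20)→(8, 4): d=(4,-16) inclusive
    (4,2)@(9, 5): e=[-12,0,20] → .  [on edge]
    (3,4)@(7, 9): e=[0,4,4] → X  [on edge]
    (4,4)@(9, 9): e=[-20,-8,36] → .
    (3,5)@(7, 11): e=[-4,0,12] → .  [on edge]
    (2,8)@(5, 17): e=[4,0,4] → X  [on edge]
    (3,8)@(7, 17): e=[-16,-12,36] → .
    (2,9)@(5, 19): e=[0,-4,12] → .  [on edge]
    (1,11)@(3, 23): e=[12,0,-4] → .  [on edge]
  covered (2 px):
    . . . . .
    . . . . .
    . . . . .
    . . . . .
    . . . X .
    . . . . .
    . . . . .
    . . . . .
    . . X . .
    . . . . .
    . . . . .
    . . . . .
T1:
  2·area = 64
  edge (6, 8)→(10, 0): d=(4,-8) inclusive
  edge (10, 0)→(8, 20): d=(-2,20) inclusive
  edge (8, 20)→(6, 8): d=(-2,-12) inclusive
    (4,1)@(9, 3): e=[4,14,46] → X
    (4,2)@(9, 5): e=[12,10,42] → X
    (3,3)@(7, 7): e=[4,46,14] → X
    (3,4)@(7, 9): e=[12,42,10] → X
    (3,5)@(7, 11): e=[20,38,6] → X
    (4,5)@(9, 11): e=[36,-2,30] → .
    (3,6)@(7, 13): e=[28,34,2] → X
    (4,6)@(9, 13): e=[44,-6,26] → .
    (3,7)@(7, 15): e=[36,30,-2] → .
  covered (8 px):
    . . . . .
    . . . . X
    . . . . X
    . . . X X
    . . . X X
    . . . X .
    . . . X .
    . . . . .
    . . . . .
    . . . . .
    . . . . .
    . . . . .

Result: "outside"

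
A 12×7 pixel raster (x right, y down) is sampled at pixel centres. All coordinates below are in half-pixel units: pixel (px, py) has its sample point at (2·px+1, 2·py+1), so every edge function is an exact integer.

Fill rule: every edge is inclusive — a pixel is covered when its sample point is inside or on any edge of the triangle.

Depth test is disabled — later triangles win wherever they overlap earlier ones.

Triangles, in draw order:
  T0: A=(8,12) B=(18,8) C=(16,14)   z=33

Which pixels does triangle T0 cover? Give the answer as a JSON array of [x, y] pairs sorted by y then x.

T0:
  2·area = 52
  edge (8, 12)→(18, 8): d=(10,-4) inclusive
  edge (18, 8)→(16, 14): d=(-2,6) inclusive
  edge (16, 14)→(8, 12): d=(-8,-2) inclusive
    (9,2)@(19, 5): e=[-26,0,78] → .  [on edge]
    (8,4)@(17, 9): e=[6,4,42] → X
    (9,4)@(19, 9): e=[14,-8,46] → .
    (5,5)@(11, 11): e=[2,36,14] → X
    (6,5)@(13, 11): e=[10,24,18] → X
    (7,5)@(15, 11): e=[18,12,22] → X
    (8,5)@(17, 11): e=[26,0,26] → X  [on edge]
    (9,5)@(19, 11): e=[34,-12,30] → .
    (5,6)@(11, 13): e=[22,32,-2] → .
    (6,6)@(13, 13): e=[30,20,2] → X
    (8,6)@(17, 13): e=[46,-4,10] → .
  covered (7 px):
    . . . . . . . . . . . .
    . . . . . . . . . . . .
    . . . . . . . . . . . .
    . . . . . . . . . . . .
    . . . . . . . . X . . .
    . . . . . X X X X . . .
    . . . . . . X X . . . .

Result: [[8,4],[5,5],[6,5],[7,5],[8,5],[6,6],[7,6]]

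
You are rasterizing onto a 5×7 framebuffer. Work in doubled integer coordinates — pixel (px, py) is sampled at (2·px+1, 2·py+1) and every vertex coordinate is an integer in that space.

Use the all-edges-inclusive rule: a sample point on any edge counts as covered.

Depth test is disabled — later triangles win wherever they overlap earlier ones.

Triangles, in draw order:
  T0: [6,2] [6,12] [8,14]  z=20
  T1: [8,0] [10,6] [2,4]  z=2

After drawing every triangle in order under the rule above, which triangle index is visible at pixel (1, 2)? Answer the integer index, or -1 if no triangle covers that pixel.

T0:
  2·area = 20  (B↔C swapped to make it positive)
  edge (6, 2)→(8, 14): d=(2,12) inclusive
  edge (8, 14)→(6, 12): d=(-2,-2) inclusive
  edge (6, 12)→(6, 2): d=(0,-10) inclusive
    (0,3)@(1, 7): e=[70,0,-50] → .  [on edge]
    (1,4)@(3, 9): e=[50,0,-30] → .  [on edge]
    (3,4)@(7, 9): e=[2,8,10] → X
    (4,4)@(9, 9): e=[-22,12,30] → .
    (2,5)@(5, 11): e=[30,0,-10] → .  [on edge]
    (3,5)@(7, 11): e=[6,4,10] → X
    (4,5)@(9, 11): e=[-18,8,30] → .
    (3,6)@(7, 13): e=[10,0,10] → X  [on edge]
    (4,6)@(9, 13): e=[-14,4,30] → .
  covered (3 px):
    . . . . .
    . . . . .
    . . . . .
    . . . . .
    . . . X .
    . . . X .
    . . . X .
T1:
  2·area = 44
  edge (8, 0)→(10, 6): d=(2,6) inclusive
  edge (10, 6)→(2, 4): d=(-8,-2) inclusive
  edge (2, 4)→(8, 0): d=(6,-4) inclusive
    (3,0)@(7, 1): e=[8,34,2] → X
    (4,0)@(9, 1): e=[-4,38,10] → .
    (2,1)@(5, 3): e=[24,14,6] → X
    (4,1)@(9, 3): e=[0,22,22] → X  [on edge]
    (2,2)@(5, 5): e=[28,-2,18] → .
    (3,2)@(7, 5): e=[16,2,26] → X
    (3,3)@(7, 7): e=[20,-14,38] → .
    (4,3)@(9, 7): e=[8,-10,46] → .
  covered (6 px):
    . . . X .
    . . X X X
    . . . X X
    . . . . .
    . . . . .
    . . . . .
    . . . . .

Z-buffer (winner per pixel, '.' = empty):
  . . . 1 .
  . . 1 1 1
  . . . 1 1
  . . . . .
  . . . 0 .
  . . . 0 .
  . . . 0 .

Final: -1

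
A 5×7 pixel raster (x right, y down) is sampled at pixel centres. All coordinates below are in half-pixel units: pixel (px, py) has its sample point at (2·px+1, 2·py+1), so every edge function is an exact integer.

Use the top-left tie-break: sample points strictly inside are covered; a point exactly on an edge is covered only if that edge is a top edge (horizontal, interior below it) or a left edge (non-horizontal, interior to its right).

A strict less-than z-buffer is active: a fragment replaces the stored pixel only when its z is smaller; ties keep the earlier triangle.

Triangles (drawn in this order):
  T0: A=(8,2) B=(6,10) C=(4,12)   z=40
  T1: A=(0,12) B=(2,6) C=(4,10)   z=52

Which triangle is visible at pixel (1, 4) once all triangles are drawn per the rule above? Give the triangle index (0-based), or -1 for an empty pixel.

T0:
  2·area = 12
  edge (8, 2)→(6, 10): d=(-2,8) right/bottom  bias=-1
  edge (6, 10)→(4, 12): d=(-2,2) right/bottom  bias=-1
  edge (4, 12)→(8, 2): d=(4,-10) top-left  bias=+0
    (3,2)@(7, 5): e=[2,8,2] → #
    (4,2)@(9, 5): e=[-14,4,22] → ·
    (3,3)@(7, 7): e=[-2,4,10] → ·
    (4,3)@(9, 7): e=[-18,0,30] → ·  [on edge]
    (3,4)@(7, 9): e=[-6,0,18] → ·  [on edge]
    (2,5)@(5, 11): e=[6,0,6] → ·  [on edge]
    (1,6)@(3, 13): e=[18,0,-6] → ·  [on edge]
  covered (1 px):
    · · · · ·
    · · · · ·
    · · · # ·
    · · · · ·
    · · · · ·
    · · · · ·
    · · · · ·
T1:
  2·area = 20
  edge (0, 12)→(2, 6): d=(2,-6) top-left  bias=+0
  edge (2, 6)→(4, 10): d=(2,4) right/bottom  bias=-1
  edge (4, 10)→(0, 12): d=(-4,2) right/bottom  bias=-1
    (1,1)@(3, 3): e=[0,-10,30] → ·  [on edge]
    (0,4)@(1, 9): e=[0,10,10] → #  [on edge]
    (1,4)@(3, 9): e=[12,2,6] → #
    (2,4)@(5, 9): e=[24,-6,2] → ·
    (0,5)@(1, 11): e=[4,14,2] → #
    (1,5)@(3, 11): e=[16,6,-2] → ·
    (0,6)@(1, 13): e=[8,18,-6] → ·
  covered (3 px):
    · · · · ·
    · · · · ·
    · · · · ·
    · · · · ·
    # # · · ·
    # · · · ·
    · · · · ·

Z-buffer (winner per pixel, '.' = empty):
  . . . . .
  . . . . .
  . . . 0 .
  . . . . .
  1 1 . . .
  1 . . . .
  . . . . .

Final: 1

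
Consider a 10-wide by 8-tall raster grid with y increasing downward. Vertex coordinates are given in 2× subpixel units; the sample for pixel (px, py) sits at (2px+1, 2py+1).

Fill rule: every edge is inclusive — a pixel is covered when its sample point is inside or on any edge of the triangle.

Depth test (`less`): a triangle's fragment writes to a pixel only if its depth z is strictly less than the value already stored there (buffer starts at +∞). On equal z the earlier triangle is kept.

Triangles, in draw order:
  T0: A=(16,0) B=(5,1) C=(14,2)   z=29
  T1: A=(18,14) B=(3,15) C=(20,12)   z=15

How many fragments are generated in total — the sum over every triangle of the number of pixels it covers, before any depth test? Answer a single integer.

T0:
  2·area = 20  (B↔C swapped to make it positive)
  edge (16, 0)→(14, 2): d=(-2,2) inclusive
  edge (14, 2)→(5, 1): d=(-9,-1) inclusive
  edge (5, 1)→(16, 0): d=(11,-1) inclusive
    (2,0)@(5, 1): e=[20,0,0] → #  [on edge]
    (3,0)@(7, 1): e=[16,2,2] → #
    (4,0)@(9, 1): e=[12,4,4] → #
    (5,0)@(11, 1): e=[8,6,6] → #
    (6,0)@(13, 1): e=[4,8,8] → #
    (7,0)@(15, 1): e=[0,10,10] → #  [on edge]
    (8,0)@(17, 1): e=[-4,12,12] → ·
    (2,1)@(5, 3): e=[16,-18,22] → ·
    (3,1)@(7, 3): e=[12,-16,24] → ·
    (4,1)@(9, 3): e=[8,-14,26] → ·
    (5,1)@(11, 3): e=[4,-12,28] → ·
    (6,1)@(13, 3): e=[0,-10,30] → ·  [on edge]
    (5,2)@(11, 5): e=[0,-30,50] → ·  [on edge]
    (4,3)@(9, 7): e=[0,-50,70] → ·  [on edge]
    (3,4)@(7, 9): e=[0,-70,90] → ·  [on edge]
    (2,5)@(5, 11): e=[0,-90,110] → ·  [on edge]
    (1,6)@(3, 13): e=[0,-110,130] → ·  [on edge]
    (0,7)@(1, 15): e=[0,-130,150] → ·  [on edge]
  covered (6 px):
    · · # # # # # # · ·
    · · · · · · · · · ·
    · · · · · · · · · ·
    · · · · · · · · · ·
    · · · · · · · · · ·
    · · · · · · · · · ·
    · · · · · · · · · ·
    · · · · · · · · · ·
T1:
  2·area = 28
  edge (18, 14)→(3, 15): d=(-15,1) inclusive
  edge (3, 15)→(20, 12): d=(17,-3) inclusive
  edge (20, 12)→(18, 14): d=(-2,2) inclusive
    (7,6)@(15, 13): e=[18,2,8] → #
    (8,6)@(17, 13): e=[16,8,4] → #
    (9,6)@(19, 13): e=[14,14,0] → #  [on edge]
    (1,7)@(3, 15): e=[0,0,28] → #  [on edge]
    (2,7)@(5, 15): e=[-2,6,24] → ·
    (7,7)@(15, 15): e=[-12,36,4] → ·
    (8,7)@(17, 15): e=[-14,42,0] → ·  [on edge]
    (9,7)@(19, 15): e=[-16,48,-4] → ·
  covered (4 px):
    · · · · · · · · · ·
    · · · · · · · · · ·
    · · · · · · · · · ·
    · · · · · · · · · ·
    · · · · · · · · · ·
    · · · · · · · · · ·
    · · · · · · · # # #
    · # · · · · · · · ·

Answer: 10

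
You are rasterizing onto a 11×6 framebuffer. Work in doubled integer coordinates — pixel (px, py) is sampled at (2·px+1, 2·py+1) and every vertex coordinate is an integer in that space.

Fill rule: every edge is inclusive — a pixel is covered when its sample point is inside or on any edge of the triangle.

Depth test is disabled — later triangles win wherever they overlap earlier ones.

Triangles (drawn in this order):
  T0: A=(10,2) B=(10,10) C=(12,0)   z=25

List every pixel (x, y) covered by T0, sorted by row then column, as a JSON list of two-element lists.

T0:
  2·area = 16  (B↔C swapped to make it positive)
  edge (10, 2)→(12, 0): d=(2,-2) inclusive
  edge (12, 0)→(10, 10): d=(-2,10) inclusive
  edge (10, 10)→(10, 2): d=(0,-8) inclusive
    (5,0)@(11, 1): e=[0,8,8] → █  [on edge]
    (6,0)@(13, 1): e=[4,-12,24] → ·
    (4,1)@(9, 3): e=[0,24,-8] → ·  [on edge]
    (5,1)@(11, 3): e=[4,4,8] → █
    (6,1)@(13, 3): e=[8,-16,24] → ·
    (3,2)@(7, 5): e=[0,40,-24] → ·  [on edge]
    (5,2)@(11, 5): e=[8,0,8] → █  [on edge]
    (6,2)@(13, 5): e=[12,-20,24] → ·
    (2,3)@(5, 7): e=[0,56,-40] → ·  [on edge]
    (5,3)@(11, 7): e=[12,-4,8] → ·
    (1,4)@(3, 9): e=[0,72,-56] → ·  [on edge]
    (0,5)@(1, 11): e=[0,88,-72] → ·  [on edge]
  covered (3 px):
    · · · · · █ · · · · ·
    · · · · · █ · · · · ·
    · · · · · █ · · · · ·
    · · · · · · · · · · ·
    · · · · · · · · · · ·
    · · · · · · · · · · ·

Answer: [[5,0],[5,1],[5,2]]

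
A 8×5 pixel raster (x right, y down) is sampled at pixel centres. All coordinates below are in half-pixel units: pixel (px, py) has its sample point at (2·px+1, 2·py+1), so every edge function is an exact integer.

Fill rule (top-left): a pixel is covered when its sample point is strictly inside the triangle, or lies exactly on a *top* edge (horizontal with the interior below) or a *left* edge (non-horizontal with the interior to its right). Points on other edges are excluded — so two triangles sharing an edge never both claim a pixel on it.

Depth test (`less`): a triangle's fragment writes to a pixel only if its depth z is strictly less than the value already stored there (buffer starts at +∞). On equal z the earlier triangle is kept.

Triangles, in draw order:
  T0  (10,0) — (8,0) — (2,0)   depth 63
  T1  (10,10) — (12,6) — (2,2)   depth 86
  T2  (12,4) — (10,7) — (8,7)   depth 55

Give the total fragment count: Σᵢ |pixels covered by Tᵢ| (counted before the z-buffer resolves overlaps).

T0:
  degenerate (2·area = 0) — covers nothing
T1:
  2·area = 48  (B↔C swapped to make it positive)
  edge (10, 10)→(2, 2): d=(-8,-8) top-left  bias=+0
  edge (2, 2)→(12, 6): d=(10,4) right/bottom  bias=-1
  edge (12, 6)→(10, 10): d=(-2,4) right/bottom  bias=-1
    (0,0)@(1, 1): e=[0,-6,54] → ·  [on edge]
    (1,1)@(3, 3): e=[0,6,42] → █  [on edge]
    (2,1)@(5, 3): e=[16,-2,34] → ·
    (1,2)@(3, 5): e=[-16,26,38] → ·
    (2,2)@(5, 5): e=[0,18,30] → █  [on edge]
    (3,2)@(7, 5): e=[16,10,22] → █
    (4,2)@(9, 5): e=[32,2,14] → █
    (5,2)@(11, 5): e=[48,-6,6] → ·
    (2,3)@(5, 7): e=[-16,38,26] → ·
    (3,3)@(7, 7): e=[0,30,18] → █  [on edge]
    (5,3)@(11, 7): e=[32,14,2] → █
    (6,3)@(13, 7): e=[48,6,-6] → ·
    (4,4)@(9, 9): e=[0,42,6] → █  [on edge]
  covered (8 px):
    · · · · · · · ·
    · █ · · · · · ·
    · · █ █ █ · · ·
    · · · █ █ █ · ·
    · · · · █ · · ·
T2:
  2·area = 6
  edge (12, 4)→(10, 7): d=(-2,3) right/bottom  bias=-1
  edge (10, 7)→(8, 7): d=(-2,0) right/bottom  bias=-1
  edge (8, 7)→(12, 4): d=(4,-3) top-left  bias=+0
    (5,2)@(11, 5): e=[1,4,1] → █
    (6,2)@(13, 5): e=[-5,4,7] → ·
    (0,3)@(1, 7): e=[27,0,-21] → ·  [on edge]
    (1,3)@(3, 7): e=[21,0,-15] → ·  [on edge]
    (2,3)@(5, 7): e=[15,0,-9] → ·  [on edge]
    (3,3)@(7, 7): e=[9,0,-3] → ·  [on edge]
    (4,3)@(9, 7): e=[3,0,3] → ·  [on edge]
    (5,3)@(11, 7): e=[-3,0,9] → ·  [on edge]
    (6,3)@(13, 7): e=[-9,0,15] → ·  [on edge]
    (7,3)@(15, 7): e=[-15,0,21] → ·  [on edge]
  covered (1 px):
    · · · · · · · ·
    · · · · · · · ·
    · · · · · █ · ·
    · · · · · · · ·
    · · · · · · · ·

Final: 9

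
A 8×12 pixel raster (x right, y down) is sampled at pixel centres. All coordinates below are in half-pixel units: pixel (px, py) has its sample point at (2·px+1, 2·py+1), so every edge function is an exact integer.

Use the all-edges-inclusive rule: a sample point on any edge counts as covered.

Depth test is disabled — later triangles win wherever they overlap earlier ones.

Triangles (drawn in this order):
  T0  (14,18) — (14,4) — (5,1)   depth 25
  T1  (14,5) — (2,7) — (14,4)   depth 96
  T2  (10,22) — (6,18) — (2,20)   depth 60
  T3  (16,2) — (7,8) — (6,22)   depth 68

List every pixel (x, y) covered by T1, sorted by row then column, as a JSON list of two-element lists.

T0:
  2·area = 126  (B↔C swapped to make it positive)
  edge (14, 18)→(5, 1): d=(-9,-17) inclusive
  edge (5, 1)→(14, 4): d=(9,3) inclusive
  edge (14, 4)→(14, 18): d=(0,14) inclusive
    (2,0)@(5, 1): e=[0,0,126] → █  [on edge]
    (3,0)@(7, 1): e=[34,-6,98] → ·
    (2,1)@(5, 3): e=[-18,18,126] → ·
    (3,1)@(7, 3): e=[16,12,98] → █
    (4,1)@(9, 3): e=[50,6,70] → █
    (5,1)@(11, 3): e=[84,0,42] → █  [on edge]
    (6,1)@(13, 3): e=[118,-6,14] → ·
    (3,2)@(7, 5): e=[-2,30,98] → ·
    (4,2)@(9, 5): e=[32,24,70] → █
    (6,2)@(13, 5): e=[100,12,14] → █
    (7,2)@(15, 5): e=[134,6,-14] → ·
    (4,3)@(9, 7): e=[14,42,70] → █
  covered (16 px):
    · · █ · · · · ·
    · · · █ █ █ · ·
    · · · · █ █ █ ·
    · · · · █ █ █ ·
    · · · · · █ █ ·
    · · · · · █ █ ·
    · · · · · · █ ·
    · · · · · · █ ·
    · · · · · · · ·
    · · · · · · · ·
    · · · · · · · ·
    · · · · · · · ·
T1:
  2·area = 12
  edge (14, 5)→(2, 7): d=(-12,2) inclusive
  edge (2, 7)→(14, 4): d=(12,-3) inclusive
  edge (14, 4)→(14, 5): d=(0,1) inclusive
    (5,2)@(11, 5): e=[6,3,3] → █
    (6,2)@(13, 5): e=[2,9,1] → █
    (7,2)@(15, 5): e=[-2,15,-1] → ·
    (5,3)@(11, 7): e=[-18,27,3] → ·
    (6,3)@(13, 7): e=[-22,33,1] → ·
  covered (2 px):
    · · · · · · · ·
    · · · · · · · ·
    · · · · · █ █ ·
    · · · · · · · ·
    · · · · · · · ·
    · · · · · · · ·
    · · · · · · · ·
    · · · · · · · ·
    · · · · · · · ·
    · · · · · · · ·
    · · · · · · · ·
    · · · · · · · ·
T2:
  2·area = 24  (B↔C swapped to make it positive)
  edge (10, 22)→(2, 20): d=(-8,-2) inclusive
  edge (2, 20)→(6, 18): d=(4,-2) inclusive
  edge (6, 18)→(10, 22): d=(4,4) inclusive
    (0,6)@(1, 13): e=[54,-30,0] → ·  [on edge]
    (1,7)@(3, 15): e=[42,-18,0] → ·  [on edge]
    (2,8)@(5, 17): e=[30,-6,0] → ·  [on edge]
    (2,9)@(5, 19): e=[14,2,8] → █
    (3,9)@(7, 19): e=[18,6,0] → █  [on edge]
    (4,9)@(9, 19): e=[22,10,-8] → ·
    (2,10)@(5, 21): e=[-2,10,16] → ·
    (3,10)@(7, 21): e=[2,14,8] → █
    (4,10)@(9, 21): e=[6,18,0] → █  [on edge]
    (5,10)@(11, 21): e=[10,22,-8] → ·
    (3,11)@(7, 23): e=[-14,22,16] → ·
    (4,11)@(9, 23): e=[-10,26,8] → ·
    (5,11)@(11, 23): e=[-6,30,0] → ·  [on edge]
  covered (4 px):
    · · · · · · · ·
    · · · · · · · ·
    · · · · · · · ·
    · · · · · · · ·
    · · · · · · · ·
    · · · · · · · ·
    · · · · · · · ·
    · · · · · · · ·
    · · · · · · · ·
    · · █ █ · · · ·
    · · · █ █ · · ·
    · · · · · · · ·
T3:
  2·area = 120  (B↔C swapped to make it positive)
  edge (16, 2)→(6, 22): d=(-10,20) inclusive
  edge (6, 22)→(7, 8): d=(1,-14) inclusive
  edge (7, 8)→(16, 2): d=(9,-6) inclusive
    (7,1)@(15, 3): e=[10,107,3] → █
    (6,2)@(13, 5): e=[30,81,9] → █
    (7,2)@(15, 5): e=[-10,109,21] → ·
    (4,3)@(9, 7): e=[90,27,3] → █
    (5,3)@(11, 7): e=[50,55,15] → █
    (7,3)@(15, 7): e=[-30,111,39] → ·
    (3,4)@(7, 9): e=[110,1,9] → █
    (6,4)@(13, 9): e=[-10,85,45] → ·
    (3,5)@(7, 11): e=[90,3,27] → █
    (6,5)@(13, 11): e=[-30,87,63] → ·
    (3,6)@(7, 13): e=[70,5,45] → █
    (5,6)@(11, 13): e=[-10,61,69] → ·
  covered (17 px):
    · · · · · · · ·
    · · · · · · · █
    · · · · · · █ ·
    · · · · █ █ █ ·
    · · · █ █ █ · ·
    · · · █ █ █ · ·
    · · · █ █ · · ·
    · · · █ █ · · ·
    · · · █ · · · ·
    · · · █ · · · ·
    · · · · · · · ·
    · · · · · · · ·

Final: [[5,2],[6,2]]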